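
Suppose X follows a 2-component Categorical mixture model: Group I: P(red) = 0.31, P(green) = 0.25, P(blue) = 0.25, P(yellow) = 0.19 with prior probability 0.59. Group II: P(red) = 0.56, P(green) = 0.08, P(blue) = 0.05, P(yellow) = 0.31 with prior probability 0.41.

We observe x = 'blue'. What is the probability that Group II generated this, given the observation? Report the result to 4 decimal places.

0.1220

By Bayes' theorem, P(k | x) = π_k f_k(x) / Σ_j π_j f_j(x).
Evaluate each component's likelihood at the observed value:
  f_I = P(blue | comp) = 0.25
  f_II = P(blue | comp) = 0.05
Weight by the priors:
  π_I·f_I = 0.59 × 0.25 = 0.1475
  π_II·f_II = 0.41 × 0.05 = 0.0205
Normaliser: 0.1475 + 0.0205 = 0.168
Responsibility of Group II: 0.0205 / 0.168 ≈ 0.1220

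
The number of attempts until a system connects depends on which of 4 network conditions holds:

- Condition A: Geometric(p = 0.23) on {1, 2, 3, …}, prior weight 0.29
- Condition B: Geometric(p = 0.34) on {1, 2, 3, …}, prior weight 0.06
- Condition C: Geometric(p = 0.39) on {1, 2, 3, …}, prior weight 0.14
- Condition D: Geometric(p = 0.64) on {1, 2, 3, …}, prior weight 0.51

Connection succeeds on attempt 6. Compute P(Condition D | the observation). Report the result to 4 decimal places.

0.0726

Apply Bayes' rule: the posterior for each component is proportional to its prior times its likelihood at x.
Evaluate each component's likelihood at the observed value:
  L_A = 0.23·(1−0.23)^5 = 0.23·0.270678 = 0.062256
  L_B = 0.34·(1−0.34)^5 = 0.34·0.125233 = 0.0425793
  L_C = 0.39·(1−0.39)^5 = 0.39·0.0844596 = 0.0329393
  L_D = 0.64·(1−0.64)^5 = 0.64·0.00604662 = 0.00386984
Multiply by the mixture weights:
  π_A·L_A = 0.29 × 0.062256 = 0.0180543
  π_B·L_B = 0.06 × 0.0425793 = 0.00255476
  π_C·L_C = 0.14 × 0.0329393 = 0.0046115
  π_D·L_D = 0.51 × 0.00386984 = 0.00197362
Evidence: 0.0180543 + 0.00255476 + 0.0046115 + 0.00197362 = 0.0271941
Responsibility of Condition D: 0.00197362 / 0.0271941 ≈ 0.0726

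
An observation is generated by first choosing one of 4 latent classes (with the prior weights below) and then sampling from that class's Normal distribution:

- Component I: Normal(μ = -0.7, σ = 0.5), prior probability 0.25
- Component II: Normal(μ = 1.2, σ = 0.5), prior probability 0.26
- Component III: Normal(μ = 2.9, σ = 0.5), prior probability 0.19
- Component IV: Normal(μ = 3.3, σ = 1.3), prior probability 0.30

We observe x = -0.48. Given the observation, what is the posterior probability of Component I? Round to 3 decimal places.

By Bayes' theorem, P(k | x) = π_k f_k(x) / Σ_j π_j f_j(x).
Normal densities:
  L_I = 0.72427
  L_II = 0.0028212
  L_III = 9.52428e-11
  L_IV = 0.00447773
Prior × likelihood for each component:
  π_I·L_I = 0.25 × 0.72427 = 0.181067
  π_II·L_II = 0.26 × 0.0028212 = 0.000733513
  π_III·L_III = 0.19 × 9.52428e-11 = 1.80961e-11
  π_IV·L_IV = 0.30 × 0.00447773 = 0.00134332
Denominator: 0.181067 + 0.000733513 + 1.80961e-11 + 0.00134332 = 0.183144
Responsibility of Component I: 0.181067 / 0.183144 ≈ 0.989

0.989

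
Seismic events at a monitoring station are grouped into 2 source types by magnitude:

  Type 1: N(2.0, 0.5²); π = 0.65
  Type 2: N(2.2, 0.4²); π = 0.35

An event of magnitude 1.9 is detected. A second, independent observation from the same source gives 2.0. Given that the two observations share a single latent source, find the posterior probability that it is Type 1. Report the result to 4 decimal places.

By Bayes' theorem, P(k | x) = π_k f_k(x) / Σ_j π_j f_j(x).
Since both observations come from the same component, the likelihood for component k is f_k(x₁)·f_k(x₂).
  L_1 = [(1/(0.5·√(2π)))·exp(−(1.9−2.0)²/(2·0.5²)) = 0.797885·exp(-0.02000) = 0.782085] × [0.797885] = 0.624014
  L_2 = [(1/(0.4·√(2π)))·exp(−(1.9−2.2)²/(2·0.4²)) = 0.997356·exp(-0.28125) = 0.752844] × [0.880163] = 0.662625
Unnormalised posteriors:
  π_1·L_1 = 0.65 × 0.624014 = 0.405609
  π_2·L_2 = 0.35 × 0.662625 = 0.231919
Normaliser: 0.405609 + 0.231919 = 0.637528
So the posterior for Type 1 is 0.405609 / 0.637528 ≈ 0.6362.

0.6362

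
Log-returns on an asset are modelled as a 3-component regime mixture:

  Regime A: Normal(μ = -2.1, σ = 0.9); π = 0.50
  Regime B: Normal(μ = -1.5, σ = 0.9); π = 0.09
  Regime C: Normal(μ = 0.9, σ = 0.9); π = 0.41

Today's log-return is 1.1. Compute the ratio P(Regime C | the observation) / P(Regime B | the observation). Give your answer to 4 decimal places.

288.4425

Posterior odds = (π_i f_i(x)) / (π_j f_j(x)); the normalising sum cancels.
Normal densities:
  L_A = (1/(0.9·√(2π)))·exp(−(1.1−-2.1)²/(2·0.9²)) = 0.443269·exp(-6.32099) = 0.000797072
  L_B = (1/(0.9·√(2π)))·exp(−(1.1−-1.5)²/(2·0.9²)) = 0.443269·exp(-4.17284) = 0.00683009
  L_C = (1/(0.9·√(2π)))·exp(−(1.1−0.9)²/(2·0.9²)) = 0.443269·exp(-0.02469) = 0.432458
Posterior odds = (π_C·L_C) / (π_B·L_B) = (0.41·0.432458) / (0.09·0.00683009) = 0.177308 / 0.000614708 ≈ 288.4425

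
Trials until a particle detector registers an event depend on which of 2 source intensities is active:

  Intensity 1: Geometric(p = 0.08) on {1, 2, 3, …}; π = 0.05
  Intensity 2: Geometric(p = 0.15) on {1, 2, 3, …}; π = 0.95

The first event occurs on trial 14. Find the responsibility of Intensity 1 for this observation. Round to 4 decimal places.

Posterior ∝ prior × likelihood, so P(k | x) ∝ π_k f_k(x); normalise over all components.
Component likelihoods at x = 14:
  f_1 = 0.08·(1−0.08)^13 = 0.08·0.338253 = 0.0270602
  f_2 = 0.15·(1−0.15)^13 = 0.15·0.120905 = 0.0181358
Unnormalised posteriors:
  π_1·f_1 = 0.05 × 0.0270602 = 0.00135301
  π_2·f_2 = 0.95 × 0.0181358 = 0.017229
Evidence: 0.00135301 + 0.017229 = 0.018582
So the posterior for Intensity 1 is 0.00135301 / 0.018582 ≈ 0.0728.

0.0728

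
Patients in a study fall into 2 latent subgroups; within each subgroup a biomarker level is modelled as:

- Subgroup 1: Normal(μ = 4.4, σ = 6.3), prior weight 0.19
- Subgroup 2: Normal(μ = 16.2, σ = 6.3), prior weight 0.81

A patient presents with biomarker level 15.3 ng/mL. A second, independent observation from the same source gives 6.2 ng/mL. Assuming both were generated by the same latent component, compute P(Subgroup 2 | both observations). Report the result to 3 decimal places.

0.848

Apply Bayes' rule: the posterior for each component is proportional to its prior times its likelihood at x.
Since both observations come from the same component, the likelihood for component k is f_k(x₁)·f_k(x₂).
  L_1 = [(1/(6.3·√(2π)))·exp(−(15.3−4.4)²/(2·6.3²)) = 0.063324·exp(-1.49672) = 0.0141759] × [0.0607915] = 0.000861774
  L_2 = [(1/(6.3·√(2π)))·exp(−(15.3−16.2)²/(2·6.3²)) = 0.063324·exp(-0.01020) = 0.0626813] × [0.0179664] = 0.00112616
Unnormalised posteriors:
  w_1·L_1 = 0.19 × 0.000861774 = 0.000163737
  w_2·L_2 = 0.81 × 0.00112616 = 0.000912188
Marginal: 0.000163737 + 0.000912188 = 0.00107592
So the posterior for Subgroup 2 is 0.000912188 / 0.00107592 ≈ 0.848.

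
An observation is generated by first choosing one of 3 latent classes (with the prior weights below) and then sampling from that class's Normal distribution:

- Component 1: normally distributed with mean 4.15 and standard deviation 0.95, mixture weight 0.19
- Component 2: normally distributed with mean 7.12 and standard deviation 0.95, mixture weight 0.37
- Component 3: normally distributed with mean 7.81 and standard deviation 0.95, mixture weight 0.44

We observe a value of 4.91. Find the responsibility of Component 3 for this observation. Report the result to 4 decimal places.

0.0250

Posterior ∝ prior × likelihood, so P(k | x) ∝ P(Z=k) f_k(x); normalise over all components.
Evaluate each component's likelihood at the observed value:
  L_1 = (1/(0.95·√(2π)))·exp(−(4.91−4.15)²/(2·0.95²)) = 0.419939·exp(-0.32000) = 0.304938
  L_2 = (1/(0.95·√(2π)))·exp(−(4.91−7.12)²/(2·0.95²)) = 0.419939·exp(-2.70587) = 0.028057
  L_3 = (1/(0.95·√(2π)))·exp(−(4.91−7.81)²/(2·0.95²)) = 0.419939·exp(-4.65928) = 0.0039782
Unnormalised posteriors:
  P(Z=1)·L_1 = 0.19 × 0.304938 = 0.0579383
  P(Z=2)·L_2 = 0.37 × 0.028057 = 0.0103811
  P(Z=3)·L_3 = 0.44 × 0.0039782 = 0.00175041
Sum: 0.0579383 + 0.0103811 + 0.00175041 = 0.0700698
Responsibility of Component 3: 0.00175041 / 0.0700698 ≈ 0.0250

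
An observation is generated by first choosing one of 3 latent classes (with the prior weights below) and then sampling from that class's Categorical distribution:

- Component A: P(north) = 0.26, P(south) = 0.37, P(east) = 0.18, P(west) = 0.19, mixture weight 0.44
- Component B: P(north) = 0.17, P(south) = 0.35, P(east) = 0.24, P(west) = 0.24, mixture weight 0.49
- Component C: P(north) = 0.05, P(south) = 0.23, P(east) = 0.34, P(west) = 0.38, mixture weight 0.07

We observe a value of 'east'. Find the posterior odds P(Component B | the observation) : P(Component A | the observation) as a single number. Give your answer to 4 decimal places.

1.4848

Since P(k|x) ∝ π_k f_k(x), the posterior odds are π_i f_i(x) / (π_j f_j(x)).
Categorical probabilities:
  L_A = P(east | comp) = 0.18
  L_B = P(east | comp) = 0.24
  L_C = P(east | comp) = 0.34
0.1176 / 0.0792 ≈ 1.4848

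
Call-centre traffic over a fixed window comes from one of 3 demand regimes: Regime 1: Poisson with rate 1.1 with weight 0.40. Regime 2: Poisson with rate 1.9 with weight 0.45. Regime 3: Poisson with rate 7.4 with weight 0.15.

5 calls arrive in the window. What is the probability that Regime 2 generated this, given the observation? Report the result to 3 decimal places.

The responsibility of component k is P(Z=k) f_k(x) divided by Σ_j P(Z=j) f_j(x).
Poisson probabilities:
  p_1 = 0.00446744
  p_2 = 0.0308622
  p_3 = 0.113031
Multiply by the mixture weights:
  P(Z=1)·p_1 = 0.40 × 0.00446744 = 0.00178697
  P(Z=2)·p_2 = 0.45 × 0.0308622 = 0.013888
  P(Z=3)·p_3 = 0.15 × 0.113031 = 0.0169547
Sum: 0.00178697 + 0.013888 + 0.0169547 = 0.0326296
Responsibility of Regime 2: 0.013888 / 0.0326296 ≈ 0.426

0.426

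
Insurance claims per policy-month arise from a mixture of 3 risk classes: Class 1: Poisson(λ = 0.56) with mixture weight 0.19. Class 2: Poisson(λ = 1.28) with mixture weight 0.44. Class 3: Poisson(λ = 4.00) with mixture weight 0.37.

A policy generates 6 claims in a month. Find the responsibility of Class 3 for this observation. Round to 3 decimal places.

0.981

P(component k | x) = π_k·f_k(x) / marginal(x), where marginal(x) = Σ_j π_j·f_j(x).
Poisson probabilities:
  f_1 = 2.44676e-05
  f_2 = 0.00169836
  f_3 = 0.104196
Unnormalised posteriors:
  π_1·f_1 = 0.19 × 2.44676e-05 = 4.64884e-06
  π_2·f_2 = 0.44 × 0.00169836 = 0.000747279
  π_3·f_3 = 0.37 × 0.104196 = 0.0385524
Denominator: 4.64884e-06 + 0.000747279 + 0.0385524 = 0.0393043
P(Class 3 | x) = 0.0385524 / 0.0393043 ≈ 0.981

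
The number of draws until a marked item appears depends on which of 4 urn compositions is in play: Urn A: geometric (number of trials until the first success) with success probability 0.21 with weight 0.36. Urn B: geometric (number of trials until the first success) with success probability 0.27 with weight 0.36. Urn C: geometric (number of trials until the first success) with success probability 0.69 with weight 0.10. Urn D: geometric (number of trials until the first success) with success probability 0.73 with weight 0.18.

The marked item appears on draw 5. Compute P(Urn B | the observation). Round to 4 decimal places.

By Bayes' theorem, P(k | x) = w_k f_k(x) / Σ_j w_j f_j(x).
Evaluate each component's likelihood at the observed value:
  f_A = 0.0817952
  f_B = 0.0766753
  f_C = 0.00637229
  f_D = 0.00387952
Weight by the priors:
  w_A·f_A = 0.36 × 0.0817952 = 0.0294463
  w_B·f_B = 0.36 × 0.0766753 = 0.0276031
  w_C·f_C = 0.10 × 0.00637229 = 0.000637229
  w_D·f_D = 0.18 × 0.00387952 = 0.000698313
Sum: 0.0294463 + 0.0276031 + 0.000637229 + 0.000698313 = 0.0583849
So the posterior for Urn B is 0.0276031 / 0.0583849 ≈ 0.4728.

0.4728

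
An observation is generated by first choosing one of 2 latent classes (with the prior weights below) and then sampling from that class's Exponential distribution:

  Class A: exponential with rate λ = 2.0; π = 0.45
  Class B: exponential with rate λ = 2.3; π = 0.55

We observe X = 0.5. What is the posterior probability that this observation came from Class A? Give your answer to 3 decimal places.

By Bayes' theorem, P(k | x) = P(Z=k) f_k(x) / Σ_j P(Z=j) f_j(x).
Evaluate each component's likelihood at the observed value:
  f_A = 2.0·e^(−2.0·0.5) = 2.0·e^(−1.0000) = 0.735759
  f_B = 2.3·e^(−2.3·0.5) = 2.3·e^(−1.1500) = 0.728265
Weight by the priors:
  P(Z=A)·f_A = 0.45 × 0.735759 = 0.331091
  P(Z=B)·f_B = 0.55 × 0.728265 = 0.400546
Marginal: 0.331091 + 0.400546 = 0.731637
Responsibility of Class A: 0.331091 / 0.731637 ≈ 0.453

0.453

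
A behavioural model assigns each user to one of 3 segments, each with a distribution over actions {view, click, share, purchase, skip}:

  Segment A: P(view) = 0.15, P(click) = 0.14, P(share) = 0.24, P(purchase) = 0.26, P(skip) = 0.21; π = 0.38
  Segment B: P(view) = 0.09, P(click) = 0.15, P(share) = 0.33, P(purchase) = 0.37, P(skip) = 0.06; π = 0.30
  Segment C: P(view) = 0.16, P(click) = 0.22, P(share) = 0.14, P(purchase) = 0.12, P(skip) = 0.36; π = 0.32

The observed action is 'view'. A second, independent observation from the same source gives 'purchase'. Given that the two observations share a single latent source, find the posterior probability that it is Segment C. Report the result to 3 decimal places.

The responsibility of component k is π_k f_k(x) divided by Σ_j π_j f_j(x).
Since both observations come from the same component, the likelihood for component k is f_k(x₁)·f_k(x₂).
  L_A = [0.15] × [0.26] = 0.039
  L_B = [0.09] × [0.37] = 0.0333
  L_C = [0.16] × [0.12] = 0.0192
Prior × likelihood for each component:
  π_A·L_A = 0.38 × 0.039 = 0.01482
  π_B·L_B = 0.30 × 0.0333 = 0.00999
  π_C·L_C = 0.32 × 0.0192 = 0.006144
Normaliser: 0.01482 + 0.00999 + 0.006144 = 0.030954
P(Segment C | data) ≈ 0.198

0.198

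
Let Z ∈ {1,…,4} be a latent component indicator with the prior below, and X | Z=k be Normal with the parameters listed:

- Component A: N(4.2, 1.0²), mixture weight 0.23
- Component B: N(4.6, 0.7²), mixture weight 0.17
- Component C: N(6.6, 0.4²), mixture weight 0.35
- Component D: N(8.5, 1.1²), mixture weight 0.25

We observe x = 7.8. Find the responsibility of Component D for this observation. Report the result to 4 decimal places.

Apply Bayes' rule: the posterior for each component is proportional to its prior times its likelihood at x.
Evaluate each component's likelihood at the observed value:
  L_A = (1/(1.0·√(2π)))·exp(−(7.8−4.2)²/(2·1.0²)) = 0.398942·exp(-6.48000) = 0.000611902
  L_B = (1/(0.7·√(2π)))·exp(−(7.8−4.6)²/(2·0.7²)) = 0.569918·exp(-10.44898) = 1.6515e-05
  L_C = (1/(0.4·√(2π)))·exp(−(7.8−6.6)²/(2·0.4²)) = 0.997356·exp(-4.50000) = 0.0110796
  L_D = (1/(1.1·√(2π)))·exp(−(7.8−8.5)²/(2·1.1²)) = 0.362675·exp(-0.20248) = 0.296198
Prior × likelihood for each component:
  w_A·L_A = 0.23 × 0.000611902 = 0.000140737
  w_B·L_B = 0.17 × 1.6515e-05 = 2.80755e-06
  w_C·L_C = 0.35 × 0.0110796 = 0.00387787
  w_D·L_D = 0.25 × 0.296198 = 0.0740494
Marginal: 0.000140737 + 2.80755e-06 + 0.00387787 + 0.0740494 = 0.0780708
P(Component D | 7.8) ≈ 0.9485

0.9485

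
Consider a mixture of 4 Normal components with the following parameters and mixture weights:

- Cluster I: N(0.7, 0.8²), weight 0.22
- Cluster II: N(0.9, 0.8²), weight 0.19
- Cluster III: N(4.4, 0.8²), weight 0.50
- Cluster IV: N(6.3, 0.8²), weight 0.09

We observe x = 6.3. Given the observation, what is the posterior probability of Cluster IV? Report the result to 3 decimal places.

By Bayes' theorem, P(k | x) = P(Z=k) f_k(x) / Σ_j P(Z=j) f_j(x).
Evaluate each component's likelihood at the observed value:
  p_I = 1.14184e-11
  p_II = 6.36867e-11
  p_III = 0.0297149
  p_IV = 0.498678
Prior × likelihood for each component:
  P(Z=I)·p_I = 0.22 × 1.14184e-11 = 2.51205e-12
  P(Z=II)·p_II = 0.19 × 6.36867e-11 = 1.21005e-11
  P(Z=III)·p_III = 0.50 × 0.0297149 = 0.0148574
  P(Z=IV)·p_IV = 0.09 × 0.498678 = 0.044881
Sum: 2.51205e-12 + 1.21005e-11 + 0.0148574 + 0.044881 = 0.0597384
Responsibility of Cluster IV: 0.044881 / 0.0597384 ≈ 0.751

0.751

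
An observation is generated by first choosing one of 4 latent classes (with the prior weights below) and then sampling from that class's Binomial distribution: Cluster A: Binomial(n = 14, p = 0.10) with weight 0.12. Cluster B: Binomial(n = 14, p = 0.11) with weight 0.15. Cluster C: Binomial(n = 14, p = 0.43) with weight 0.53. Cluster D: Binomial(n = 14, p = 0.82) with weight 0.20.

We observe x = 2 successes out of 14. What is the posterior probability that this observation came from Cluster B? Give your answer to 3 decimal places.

By Bayes' theorem, P(k | x) = w_k f_k(x) / Σ_j w_j f_j(x).
Evaluate each component's likelihood at the observed value:
  p_A = 0.257011
  p_B = 0.271961
  p_C = 0.0197914
  p_D = 7.07847e-08
Unnormalised posteriors:
  w_A·p_A = 0.12 × 0.257011 = 0.0308413
  w_B·p_B = 0.15 × 0.271961 = 0.0407942
  w_C·p_C = 0.53 × 0.0197914 = 0.0104894
  w_D·p_D = 0.20 × 7.07847e-08 = 1.41569e-08
Sum: 0.0308413 + 0.0407942 + 0.0104894 + 1.41569e-08 = 0.0821249
Responsibility of Cluster B: 0.0407942 / 0.0821249 ≈ 0.497

0.497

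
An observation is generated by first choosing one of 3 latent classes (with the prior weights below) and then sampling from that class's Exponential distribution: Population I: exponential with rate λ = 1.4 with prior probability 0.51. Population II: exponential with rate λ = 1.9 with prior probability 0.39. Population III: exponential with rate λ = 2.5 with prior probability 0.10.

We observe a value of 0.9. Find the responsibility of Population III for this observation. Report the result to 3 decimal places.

0.073

Apply Bayes' rule: the posterior for each component is proportional to its prior times its likelihood at x.
Evaluate each component's likelihood at the observed value:
  f_I = 1.4·e^(−1.4·0.9) = 1.4·e^(−1.2600) = 0.397116
  f_II = 1.9·e^(−1.9·0.9) = 1.9·e^(−1.7100) = 0.343645
  f_III = 2.5·e^(−2.5·0.9) = 2.5·e^(−2.2500) = 0.263498
Multiply by the mixture weights:
  π_I·f_I = 0.51 × 0.397116 = 0.202529
  π_II·f_II = 0.39 × 0.343645 = 0.134022
  π_III·f_III = 0.10 × 0.263498 = 0.0263498
Denominator: 0.202529 + 0.134022 + 0.0263498 = 0.3629
P(Population III | x) = 0.0263498 / 0.3629 ≈ 0.073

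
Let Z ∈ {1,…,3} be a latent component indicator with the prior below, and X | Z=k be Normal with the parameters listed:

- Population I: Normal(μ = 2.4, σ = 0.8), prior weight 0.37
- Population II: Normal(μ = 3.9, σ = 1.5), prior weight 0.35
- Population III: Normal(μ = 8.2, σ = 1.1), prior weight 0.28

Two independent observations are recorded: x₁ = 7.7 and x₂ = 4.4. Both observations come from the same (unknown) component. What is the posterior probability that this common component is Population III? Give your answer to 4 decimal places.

Posterior ∝ prior × likelihood, so P(k | x) ∝ P(Z=k) f_k(x); normalise over all components.
Since both observations come from the same component, the likelihood for component k is f_k(x₁)·f_k(x₂).
  p_I = [1.46924e-10] × [0.0219104] = 3.21915e-12
  p_II = [0.0107452] × [0.251589] = 0.00270338
  p_III = [0.327079] × [0.000929196] = 0.00030392
Prior × likelihood for each component:
  P(Z=I)·p_I = 0.37 × 3.21915e-12 = 1.19109e-12
  P(Z=II)·p_II = 0.35 × 0.00270338 = 0.000946184
  P(Z=III)·p_III = 0.28 × 0.00030392 = 8.50977e-05
Evidence: 1.19109e-12 + 0.000946184 + 8.50977e-05 = 0.00103128
So the posterior for Population III is 8.50977e-05 / 0.00103128 ≈ 0.0825.

0.0825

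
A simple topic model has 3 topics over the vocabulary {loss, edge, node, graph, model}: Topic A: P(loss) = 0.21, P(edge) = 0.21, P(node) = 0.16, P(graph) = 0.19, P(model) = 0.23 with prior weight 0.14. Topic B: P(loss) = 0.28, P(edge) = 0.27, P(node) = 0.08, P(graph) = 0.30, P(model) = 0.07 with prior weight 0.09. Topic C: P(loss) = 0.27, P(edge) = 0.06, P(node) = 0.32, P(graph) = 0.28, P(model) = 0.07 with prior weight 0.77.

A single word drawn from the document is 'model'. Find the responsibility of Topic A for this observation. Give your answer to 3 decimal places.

0.348

Posterior ∝ prior × likelihood, so P(k | x) ∝ P(Z=k) f_k(x); normalise over all components.
Evaluate each component's likelihood at the observed value:
  f_A = 0.23
  f_B = 0.07
  f_C = 0.07
Multiply by the mixture weights:
  P(Z=A)·f_A = 0.14 × 0.23 = 0.0322
  P(Z=B)·f_B = 0.09 × 0.07 = 0.0063
  P(Z=C)·f_C = 0.77 × 0.07 = 0.0539
Denominator: 0.0322 + 0.0063 + 0.0539 = 0.0924
Responsibility of Topic A: 0.0322 / 0.0924 ≈ 0.348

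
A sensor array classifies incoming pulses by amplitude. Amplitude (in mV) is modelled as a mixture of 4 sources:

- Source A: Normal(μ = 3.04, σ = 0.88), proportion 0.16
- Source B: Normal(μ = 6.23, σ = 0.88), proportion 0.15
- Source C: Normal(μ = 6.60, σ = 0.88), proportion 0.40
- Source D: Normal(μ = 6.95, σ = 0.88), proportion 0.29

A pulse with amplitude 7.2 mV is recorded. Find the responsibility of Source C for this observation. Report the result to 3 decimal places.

The responsibility of component k is π_k f_k(x) divided by Σ_j π_j f_j(x).
Evaluate each component's likelihood at the observed value:
  p_A = 6.36524e-06
  p_B = 0.246941
  p_C = 0.35932
  p_D = 0.435414
Weight by the priors:
  π_A·p_A = 0.16 × 6.36524e-06 = 1.01844e-06
  π_B·p_B = 0.15 × 0.246941 = 0.0370411
  π_C·p_C = 0.40 × 0.35932 = 0.143728
  π_D·p_D = 0.29 × 0.435414 = 0.12627
Marginal: 1.01844e-06 + 0.0370411 + 0.143728 + 0.12627 = 0.30704
Responsibility of Source C: 0.143728 / 0.30704 ≈ 0.468

0.468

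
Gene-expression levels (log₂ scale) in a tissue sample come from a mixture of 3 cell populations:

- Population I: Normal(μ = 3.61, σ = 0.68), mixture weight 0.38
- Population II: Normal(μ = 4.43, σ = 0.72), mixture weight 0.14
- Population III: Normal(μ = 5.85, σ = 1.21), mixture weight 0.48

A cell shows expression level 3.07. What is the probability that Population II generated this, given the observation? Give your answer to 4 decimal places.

Posterior ∝ prior × likelihood, so P(k | x) ∝ w_k f_k(x); normalise over all components.
Component likelihoods at x = 3.07:
  f_I = 0.428019
  f_II = 0.0930717
  f_III = 0.0235446
Weight by the priors:
  w_I·f_I = 0.38 × 0.428019 = 0.162647
  w_II·f_II = 0.14 × 0.0930717 = 0.01303
  w_III·f_III = 0.48 × 0.0235446 = 0.0113014
Denominator: 0.162647 + 0.01303 + 0.0113014 = 0.186979
P(Population II | data) ≈ 0.0697

0.0697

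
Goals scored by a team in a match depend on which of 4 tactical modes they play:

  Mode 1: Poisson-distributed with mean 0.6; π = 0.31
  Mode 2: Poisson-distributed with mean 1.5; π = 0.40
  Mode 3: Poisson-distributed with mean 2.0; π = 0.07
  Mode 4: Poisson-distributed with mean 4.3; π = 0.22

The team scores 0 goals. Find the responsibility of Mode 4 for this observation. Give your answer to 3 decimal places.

0.011

The responsibility of component k is π_k f_k(x) divided by Σ_j π_j f_j(x).
Poisson probabilities:
  L_1 = 0.548812
  L_2 = 0.22313
  L_3 = 0.135335
  L_4 = 0.0135686
Unnormalised posteriors:
  π_1·L_1 = 0.31 × 0.548812 = 0.170132
  π_2·L_2 = 0.40 × 0.22313 = 0.0892521
  π_3·L_3 = 0.07 × 0.135335 = 0.00947347
  π_4·L_4 = 0.22 × 0.0135686 = 0.00298508
Evidence: 0.170132 + 0.0892521 + 0.00947347 + 0.00298508 = 0.271842
P(Mode 4 | the observation) ≈ 0.011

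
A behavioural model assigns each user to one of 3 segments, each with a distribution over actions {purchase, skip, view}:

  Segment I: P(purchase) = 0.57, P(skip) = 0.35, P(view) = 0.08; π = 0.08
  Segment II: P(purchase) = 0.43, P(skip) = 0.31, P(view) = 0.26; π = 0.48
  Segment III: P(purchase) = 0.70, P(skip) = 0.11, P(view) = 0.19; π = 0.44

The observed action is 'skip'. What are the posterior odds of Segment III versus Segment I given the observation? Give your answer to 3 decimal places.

1.729

Only the two components matter; the odds are (π_i f_i(x)) / (π_j f_j(x)).
Evaluate each component's likelihood at the observed value:
  f_I = P(skip | comp) = 0.35
  f_II = P(skip | comp) = 0.31
  f_III = P(skip | comp) = 0.11
Odds = (0.44/0.08) × (0.11/0.35) = 5.5 × 0.314286 ≈ 1.729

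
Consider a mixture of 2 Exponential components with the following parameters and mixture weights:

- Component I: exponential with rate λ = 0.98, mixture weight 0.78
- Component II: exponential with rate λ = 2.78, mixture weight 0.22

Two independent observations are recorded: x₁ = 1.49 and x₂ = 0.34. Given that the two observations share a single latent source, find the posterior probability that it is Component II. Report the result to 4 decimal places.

Posterior ∝ prior × likelihood, so P(k | x) ∝ P(Z=k) f_k(x); normalise over all components.
Since both observations come from the same component, the likelihood for component k is f_k(x₁)·f_k(x₂).
  f_I = [0.98·e^(−0.98·1.49) = 0.98·e^(−1.4602) = 0.227546] × [0.702294] = 0.159804
  f_II = [2.78·e^(−2.78·1.49) = 2.78·e^(−4.1422) = 0.0441683] × [1.08031] = 0.0477155
Prior × likelihood for each component:
  P(Z=I)·f_I = 0.78 × 0.159804 = 0.124647
  P(Z=II)·f_II = 0.22 × 0.0477155 = 0.0104974
Evidence: 0.124647 + 0.0104974 = 0.135145
P(Component II | x) = 0.0104974 / 0.135145 ≈ 0.0777

0.0777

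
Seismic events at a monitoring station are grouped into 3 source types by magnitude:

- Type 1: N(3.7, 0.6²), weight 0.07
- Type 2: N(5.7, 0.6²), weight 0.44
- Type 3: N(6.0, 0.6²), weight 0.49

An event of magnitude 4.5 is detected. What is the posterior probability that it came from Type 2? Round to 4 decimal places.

0.5421

Posterior ∝ prior × likelihood, so P(k | x) ∝ π_k f_k(x); normalise over all components.
Normal densities:
  L_1 = 0.27335
  L_2 = 0.0899849
  L_3 = 0.0292138
Multiply by the mixture weights:
  π_1·L_1 = 0.07 × 0.27335 = 0.0191345
  π_2·L_2 = 0.44 × 0.0899849 = 0.0395934
  π_3·L_3 = 0.49 × 0.0292138 = 0.0143148
Evidence: 0.0191345 + 0.0395934 + 0.0143148 = 0.0730427
P(Type 2 | the observation) ≈ 0.5421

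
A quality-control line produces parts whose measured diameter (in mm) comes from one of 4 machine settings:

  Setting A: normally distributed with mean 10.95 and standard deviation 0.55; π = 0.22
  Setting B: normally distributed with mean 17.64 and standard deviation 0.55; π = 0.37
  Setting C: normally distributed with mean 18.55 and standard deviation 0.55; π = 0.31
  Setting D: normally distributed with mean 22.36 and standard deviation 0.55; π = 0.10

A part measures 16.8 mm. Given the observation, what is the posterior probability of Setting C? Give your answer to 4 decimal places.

0.0167

Posterior ∝ prior × likelihood, so P(k | x) ∝ π_k f_k(x); normalise over all components.
Evaluate each component's likelihood at the observed value:
  L_A = (1/(0.55·√(2π)))·exp(−(16.8−10.95)²/(2·0.55²)) = 0.725350·exp(-56.56612) = 1.96877e-25
  L_B = (1/(0.55·√(2π)))·exp(−(16.8−17.64)²/(2·0.55²)) = 0.725350·exp(-1.16628) = 0.225963
  L_C = (1/(0.55·√(2π)))·exp(−(16.8−18.55)²/(2·0.55²)) = 0.725350·exp(-5.06198) = 0.00459363
  L_D = (1/(0.55·√(2π)))·exp(−(16.8−22.36)²/(2·0.55²)) = 0.725350·exp(-51.09686) = 4.67157e-23
Prior × likelihood for each component:
  π_A·L_A = 0.22 × 1.96877e-25 = 4.3313e-26
  π_B·L_B = 0.37 × 0.225963 = 0.0836064
  π_C·L_C = 0.31 × 0.00459363 = 0.00142402
  π_D·L_D = 0.10 × 4.67157e-23 = 4.67157e-24
Sum: 4.3313e-26 + 0.0836064 + 0.00142402 + 4.67157e-24 = 0.0850305
P(Setting C | data) = 0.00142402 / 0.0850305 ≈ 0.0167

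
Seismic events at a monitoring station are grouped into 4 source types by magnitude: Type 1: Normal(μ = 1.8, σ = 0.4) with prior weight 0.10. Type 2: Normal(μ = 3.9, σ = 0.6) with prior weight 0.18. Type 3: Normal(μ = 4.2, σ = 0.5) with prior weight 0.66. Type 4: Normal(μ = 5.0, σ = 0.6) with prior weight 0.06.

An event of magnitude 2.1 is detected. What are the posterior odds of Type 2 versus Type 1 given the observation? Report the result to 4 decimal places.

0.0177

Posterior odds = (w_i f_i(x)) / (w_j f_j(x)); the normalising sum cancels.
Component likelihoods at x = 2.1:
  f_1 = (1/(0.4·√(2π)))·exp(−(2.1−1.8)²/(2·0.4²)) = 0.997356·exp(-0.28125) = 0.752844
  f_2 = (1/(0.6·√(2π)))·exp(−(2.1−3.9)²/(2·0.6²)) = 0.664904·exp(-4.50000) = 0.00738641
  f_3 = (1/(0.5·√(2π)))·exp(−(2.1−4.2)²/(2·0.5²)) = 0.797885·exp(-8.82000) = 0.000117886
  f_4 = (1/(0.6·√(2π)))·exp(−(2.1−5.0)²/(2·0.6²)) = 0.664904·exp(-11.68056) = 5.62287e-06
Posterior odds = (w_2·f_2) / (w_1·f_1) = (0.18·0.00738641) / (0.10·0.752844) = 0.00132955 / 0.0752844 ≈ 0.0177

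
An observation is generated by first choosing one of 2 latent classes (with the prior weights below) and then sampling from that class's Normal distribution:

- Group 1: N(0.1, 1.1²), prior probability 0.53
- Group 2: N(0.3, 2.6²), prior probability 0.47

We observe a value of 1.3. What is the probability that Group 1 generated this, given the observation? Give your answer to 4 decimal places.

0.6128

Apply Bayes' rule: the posterior for each component is proportional to its prior times its likelihood at x.
Evaluate each component's likelihood at the observed value:
  L_1 = (1/(1.1·√(2π)))·exp(−(1.3−0.1)²/(2·1.1²)) = 0.362675·exp(-0.59504) = 0.20003
  L_2 = (1/(2.6·√(2π)))·exp(−(1.3−0.3)²/(2·2.6²)) = 0.153439·exp(-0.07396) = 0.1425
Unnormalised posteriors:
  w_1·L_1 = 0.53 × 0.20003 = 0.106016
  w_2·L_2 = 0.47 × 0.1425 = 0.0669749
Evidence: 0.106016 + 0.0669749 = 0.172991
P(Group 1 | x) = 0.106016 / 0.172991 ≈ 0.6128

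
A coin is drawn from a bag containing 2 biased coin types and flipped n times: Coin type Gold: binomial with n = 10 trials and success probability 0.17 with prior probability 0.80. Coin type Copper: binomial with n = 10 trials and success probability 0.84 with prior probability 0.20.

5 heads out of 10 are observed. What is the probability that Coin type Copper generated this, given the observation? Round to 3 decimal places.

0.164

Apply Bayes' rule: the posterior for each component is proportional to its prior times its likelihood at x.
Component likelihoods at x = 5 heads out of 10:
  f_Gold = C(10,5)·0.17^5·0.83^5 = 252·0.000141986·0.393904 = 0.014094
  f_Copper = C(10,5)·0.84^5·0.16^5 = 252·0.418212·0.000104858 = 0.0110509
Multiply by the mixture weights:
  w_Gold·f_Gold = 0.80 × 0.014094 = 0.0112752
  w_Copper·f_Copper = 0.20 × 0.0110509 = 0.00221018
Denominator: 0.0112752 + 0.00221018 = 0.0134854
P(Coin type Copper | the observation) ≈ 0.164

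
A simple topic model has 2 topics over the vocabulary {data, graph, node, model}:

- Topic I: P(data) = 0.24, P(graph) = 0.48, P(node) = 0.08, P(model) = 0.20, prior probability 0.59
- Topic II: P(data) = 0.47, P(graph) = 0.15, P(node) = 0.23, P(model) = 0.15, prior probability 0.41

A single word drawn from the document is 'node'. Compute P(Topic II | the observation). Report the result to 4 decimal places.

0.6664

The responsibility of component k is π_k f_k(x) divided by Σ_j π_j f_j(x).
Component likelihoods at x = 'node':
  f_I = 0.08
  f_II = 0.23
Weight by the priors:
  π_I·f_I = 0.59 × 0.08 = 0.0472
  π_II·f_II = 0.41 × 0.23 = 0.0943
Evidence: 0.0472 + 0.0943 = 0.1415
Responsibility of Topic II: 0.0943 / 0.1415 ≈ 0.6664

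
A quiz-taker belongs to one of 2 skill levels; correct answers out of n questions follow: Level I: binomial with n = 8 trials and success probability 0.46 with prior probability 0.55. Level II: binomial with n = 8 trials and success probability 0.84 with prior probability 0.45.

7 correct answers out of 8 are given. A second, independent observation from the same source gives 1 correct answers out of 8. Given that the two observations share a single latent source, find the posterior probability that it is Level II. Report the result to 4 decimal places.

0.0060

The responsibility of component k is π_k f_k(x) divided by Σ_j π_j f_j(x).
Since both observations come from the same component, the likelihood for component k is f_k(x₁)·f_k(x₂).
  f_I = [C(8,7)·0.46^7·0.54^1 = 8·0.00435818·0.54 = 0.0188273] × [0.0492724] = 0.000927668
  f_II = [C(8,7)·0.84^7·0.16^1 = 8·0.29509·0.16 = 0.377716] × [1.80389e-05] = 6.81356e-06
Prior × likelihood for each component:
  π_I·f_I = 0.55 × 0.000927668 = 0.000510218
  π_II·f_II = 0.45 × 6.81356e-06 = 3.0661e-06
Sum: 0.000510218 + 3.0661e-06 = 0.000513284
P(Level II | x) ≈ 0.0060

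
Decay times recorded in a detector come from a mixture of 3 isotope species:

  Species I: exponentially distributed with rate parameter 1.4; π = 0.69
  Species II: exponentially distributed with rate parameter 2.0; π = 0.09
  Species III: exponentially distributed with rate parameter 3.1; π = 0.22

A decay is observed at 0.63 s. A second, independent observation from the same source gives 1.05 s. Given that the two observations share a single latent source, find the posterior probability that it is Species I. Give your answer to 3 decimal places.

Apply Bayes' rule: the posterior for each component is proportional to its prior times its likelihood at x.
Since both observations come from the same component, the likelihood for component k is f_k(x₁)·f_k(x₂).
  p_I = [1.4·e^(−1.4·0.63) = 1.4·e^(−0.8820) = 0.579536] × [0.321896] = 0.18655
  p_II = [2.0·e^(−2.0·0.63) = 2.0·e^(−1.2600) = 0.567308] × [0.244913] = 0.138941
  p_III = [3.1·e^(−3.1·0.63) = 3.1·e^(−1.9530) = 0.439728] × [0.119601] = 0.0525918
Unnormalised posteriors:
  P(Z=I)·p_I = 0.69 × 0.18655 = 0.12872
  P(Z=II)·p_II = 0.09 × 0.138941 = 0.0125047
  P(Z=III)·p_III = 0.22 × 0.0525918 = 0.0115702
Evidence: 0.12872 + 0.0125047 + 0.0115702 = 0.152794
So the posterior for Species I is 0.12872 / 0.152794 ≈ 0.842.

0.842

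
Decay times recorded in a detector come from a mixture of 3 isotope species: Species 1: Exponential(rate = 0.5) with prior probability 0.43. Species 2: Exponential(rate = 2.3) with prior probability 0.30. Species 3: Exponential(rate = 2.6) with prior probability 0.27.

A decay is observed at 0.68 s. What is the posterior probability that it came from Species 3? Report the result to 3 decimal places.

Posterior ∝ prior × likelihood, so P(k | x) ∝ w_k f_k(x); normalise over all components.
Exponential densities:
  L_1 = 0.5·e^(−0.5·0.68) = 0.5·e^(−0.3400) = 0.355885
  L_2 = 2.3·e^(−2.3·0.68) = 2.3·e^(−1.5640) = 0.481384
  L_3 = 2.6·e^(−2.6·0.68) = 2.6·e^(−1.7680) = 0.443752
Unnormalised posteriors:
  w_1·L_1 = 0.43 × 0.355885 = 0.153031
  w_2·L_2 = 0.30 × 0.481384 = 0.144415
  w_3·L_3 = 0.27 × 0.443752 = 0.119813
Sum: 0.153031 + 0.144415 + 0.119813 = 0.417259
Responsibility of Species 3: 0.119813 / 0.417259 ≈ 0.287

0.287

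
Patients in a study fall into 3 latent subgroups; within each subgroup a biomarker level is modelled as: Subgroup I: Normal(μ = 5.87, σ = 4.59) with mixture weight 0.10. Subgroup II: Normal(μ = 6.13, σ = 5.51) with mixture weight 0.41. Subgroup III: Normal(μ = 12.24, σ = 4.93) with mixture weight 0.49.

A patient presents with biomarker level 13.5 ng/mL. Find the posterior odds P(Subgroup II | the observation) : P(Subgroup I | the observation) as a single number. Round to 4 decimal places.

Since P(k|x) ∝ P(Z=k) f_k(x), the posterior odds are P(Z=i) f_i(x) / (P(Z=j) f_j(x)).
Evaluate each component's likelihood at the observed value:
  f_I = (1/(4.59·√(2π)))·exp(−(13.5−5.87)²/(2·4.59²)) = 0.086916·exp(-1.38164) = 0.0218303
  f_II = (1/(5.51·√(2π)))·exp(−(13.5−6.13)²/(2·5.51²)) = 0.072403·exp(-0.89454) = 0.029598
  f_III = (1/(4.93·√(2π)))·exp(−(13.5−12.24)²/(2·4.93²)) = 0.080921·exp(-0.03266) = 0.0783211
Odds = (0.41/0.10) × (0.029598/0.0218303) = 4.1 × 1.35582 ≈ 5.5589

5.5589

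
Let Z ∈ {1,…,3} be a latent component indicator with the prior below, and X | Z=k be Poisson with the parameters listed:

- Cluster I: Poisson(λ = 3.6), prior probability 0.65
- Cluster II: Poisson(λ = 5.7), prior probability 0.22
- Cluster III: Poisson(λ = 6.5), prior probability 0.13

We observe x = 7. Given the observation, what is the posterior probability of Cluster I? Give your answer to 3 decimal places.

The responsibility of component k is π_k f_k(x) divided by Σ_j π_j f_j(x).
Evaluate each component's likelihood at the observed value:
  L_I = e^(−3.6)·3.6^7/7! = 0.0424841
  L_II = e^(−5.7)·5.7^7/7! = 0.129782
  L_III = e^(−6.5)·6.5^7/7! = 0.146234
Unnormalised posteriors:
  π_I·L_I = 0.65 × 0.0424841 = 0.0276147
  π_II·L_II = 0.22 × 0.129782 = 0.0285521
  π_III·L_III = 0.13 × 0.146234 = 0.0190104
Normaliser: 0.0276147 + 0.0285521 + 0.0190104 = 0.0751772
Responsibility of Cluster I: 0.0276147 / 0.0751772 ≈ 0.367

0.367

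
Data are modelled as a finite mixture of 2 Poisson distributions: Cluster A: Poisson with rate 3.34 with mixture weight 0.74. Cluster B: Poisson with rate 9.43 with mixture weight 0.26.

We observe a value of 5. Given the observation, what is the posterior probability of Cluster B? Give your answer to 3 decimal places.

0.125

Apply Bayes' rule: the posterior for each component is proportional to its prior times its likelihood at x.
Poisson probabilities:
  p_A = e^(−3.34)·3.34^5/5! = 0.122746
  p_B = e^(−9.43)·9.43^5/5! = 0.0498862
Weight by the priors:
  P(Z=A)·p_A = 0.74 × 0.122746 = 0.0908321
  P(Z=B)·p_B = 0.26 × 0.0498862 = 0.0129704
Marginal: 0.0908321 + 0.0129704 = 0.103802
Responsibility of Cluster B: 0.0129704 / 0.103802 ≈ 0.125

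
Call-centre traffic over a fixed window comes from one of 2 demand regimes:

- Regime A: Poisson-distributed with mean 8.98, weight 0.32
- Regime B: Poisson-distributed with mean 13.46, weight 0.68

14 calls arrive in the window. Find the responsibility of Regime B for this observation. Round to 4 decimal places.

0.8743

P(component k | x) = π_k·f_k(x) / marginal(x), where marginal(x) = Σ_j π_j·f_j(x).
Component likelihoods at x = 14 calls:
  p_A = e^(−8.98)·8.98^14/14! = 0.0320255
  p_B = e^(−13.46)·13.46^14/14! = 0.104862
Weight by the priors:
  π_A·p_A = 0.32 × 0.0320255 = 0.0102482
  π_B·p_B = 0.68 × 0.104862 = 0.0713063
Normaliser: 0.0102482 + 0.0713063 = 0.0815544
P(Regime B | the observation) ≈ 0.8743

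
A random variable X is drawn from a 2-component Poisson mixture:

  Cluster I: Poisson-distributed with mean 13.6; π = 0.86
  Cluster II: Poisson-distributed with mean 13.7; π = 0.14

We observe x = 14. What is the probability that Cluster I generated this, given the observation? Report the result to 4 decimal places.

0.8597

By Bayes' theorem, P(k | x) = P(Z=k) f_k(x) / Σ_j P(Z=j) f_j(x).
Poisson probabilities:
  p_I = e^(−13.6)·13.6^14/14! = 0.105374
  p_II = e^(−13.7)·13.7^14/14! = 0.105644
Unnormalised posteriors:
  P(Z=I)·p_I = 0.86 × 0.105374 = 0.0906212
  P(Z=II)·p_II = 0.14 × 0.105644 = 0.0147902
Evidence: 0.0906212 + 0.0147902 = 0.105411
P(Cluster I | the observation) = 0.0906212 / 0.105411 ≈ 0.8597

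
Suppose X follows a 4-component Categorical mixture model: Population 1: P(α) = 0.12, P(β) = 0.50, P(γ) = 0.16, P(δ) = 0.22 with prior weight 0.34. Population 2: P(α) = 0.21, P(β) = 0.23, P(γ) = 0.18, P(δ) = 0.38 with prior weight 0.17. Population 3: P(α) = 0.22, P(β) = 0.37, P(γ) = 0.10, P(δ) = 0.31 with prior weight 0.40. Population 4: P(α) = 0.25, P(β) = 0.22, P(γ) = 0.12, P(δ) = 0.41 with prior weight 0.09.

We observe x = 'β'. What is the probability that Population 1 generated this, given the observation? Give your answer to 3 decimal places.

Apply Bayes' rule: the posterior for each component is proportional to its prior times its likelihood at x.
Evaluate each component's likelihood at the observed value:
  L_1 = P(β | comp) = 0.50
  L_2 = P(β | comp) = 0.23
  L_3 = P(β | comp) = 0.37
  L_4 = P(β | comp) = 0.22
Weight by the priors:
  P(Z=1)·L_1 = 0.34 × 0.5 = 0.17
  P(Z=2)·L_2 = 0.17 × 0.23 = 0.0391
  P(Z=3)·L_3 = 0.40 × 0.37 = 0.148
  P(Z=4)·L_4 = 0.09 × 0.22 = 0.0198
Sum: 0.17 + 0.0391 + 0.148 + 0.0198 = 0.3769
So the posterior for Population 1 is 0.17 / 0.3769 ≈ 0.451.

0.451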